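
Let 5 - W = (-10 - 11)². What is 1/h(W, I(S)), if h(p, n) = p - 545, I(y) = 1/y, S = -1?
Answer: -1/981 ≈ -0.0010194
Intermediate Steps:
W = -436 (W = 5 - (-10 - 11)² = 5 - 1*(-21)² = 5 - 1*441 = 5 - 441 = -436)
h(p, n) = -545 + p
1/h(W, I(S)) = 1/(-545 - 436) = 1/(-981) = -1/981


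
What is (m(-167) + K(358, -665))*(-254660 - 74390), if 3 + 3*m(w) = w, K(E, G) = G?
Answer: 712393250/3 ≈ 2.3746e+8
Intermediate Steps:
m(w) = -1 + w/3
(m(-167) + K(358, -665))*(-254660 - 74390) = ((-1 + (⅓)*(-167)) - 665)*(-254660 - 74390) = ((-1 - 167/3) - 665)*(-329050) = (-170/3 - 665)*(-329050) = -2165/3*(-329050) = 712393250/3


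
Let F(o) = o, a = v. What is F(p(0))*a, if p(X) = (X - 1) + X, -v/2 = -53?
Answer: -106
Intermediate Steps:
v = 106 (v = -2*(-53) = 106)
a = 106
p(X) = -1 + 2*X (p(X) = (-1 + X) + X = -1 + 2*X)
F(p(0))*a = (-1 + 2*0)*106 = (-1 + 0)*106 = -1*106 = -106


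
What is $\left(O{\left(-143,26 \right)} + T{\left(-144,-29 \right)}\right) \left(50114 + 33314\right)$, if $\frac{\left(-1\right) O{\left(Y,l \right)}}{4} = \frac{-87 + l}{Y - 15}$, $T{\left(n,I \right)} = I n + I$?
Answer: $\frac{27321919148}{79} \approx 3.4585 \cdot 10^{8}$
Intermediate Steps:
$T{\left(n,I \right)} = I + I n$
$O{\left(Y,l \right)} = - \frac{4 \left(-87 + l\right)}{-15 + Y}$ ($O{\left(Y,l \right)} = - 4 \frac{-87 + l}{Y - 15} = - 4 \frac{-87 + l}{-15 + Y} = - \frac{4 \left(-87 + l\right)}{-15 + Y}$)
$\left(O{\left(-143,26 \right)} + T{\left(-144,-29 \right)}\right) \left(50114 + 33314\right) = \left(\frac{4 \left(87 - 26\right)}{-15 - 143} - 29 \left(1 - 144\right)\right) \left(50114 + 33314\right) = \left(\frac{4 \left(87 - 26\right)}{-158} - -4147\right) 83428 = \left(4 \left(- \frac{1}{158}\right) 61 + 4147\right) 83428 = \left(- \frac{122}{79} + 4147\right) 83428 = \frac{327491}{79} \cdot 83428 = \frac{27321919148}{79}$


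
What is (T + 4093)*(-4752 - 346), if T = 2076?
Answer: -31449562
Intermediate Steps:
(T + 4093)*(-4752 - 346) = (2076 + 4093)*(-4752 - 346) = 6169*(-5098) = -31449562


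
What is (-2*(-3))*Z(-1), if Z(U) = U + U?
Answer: -12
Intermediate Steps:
Z(U) = 2*U
(-2*(-3))*Z(-1) = (-2*(-3))*(2*(-1)) = 6*(-2) = -12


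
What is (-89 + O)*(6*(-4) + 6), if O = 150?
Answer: -1098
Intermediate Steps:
(-89 + O)*(6*(-4) + 6) = (-89 + 150)*(6*(-4) + 6) = 61*(-24 + 6) = 61*(-18) = -1098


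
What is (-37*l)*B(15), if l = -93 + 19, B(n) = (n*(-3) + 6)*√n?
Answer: -106782*√15 ≈ -4.1357e+5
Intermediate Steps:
B(n) = √n*(6 - 3*n) (B(n) = (-3*n + 6)*√n = (6 - 3*n)*√n = √n*(6 - 3*n))
l = -74
(-37*l)*B(15) = (-37*(-74))*(3*√15*(2 - 1*15)) = 2738*(3*√15*(2 - 15)) = 2738*(3*√15*(-13)) = 2738*(-39*√15) = -106782*√15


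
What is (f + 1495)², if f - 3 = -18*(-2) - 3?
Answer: 2343961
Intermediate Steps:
f = 36 (f = 3 + (-18*(-2) - 3) = 3 + (36 - 3) = 3 + 33 = 36)
(f + 1495)² = (36 + 1495)² = 1531² = 2343961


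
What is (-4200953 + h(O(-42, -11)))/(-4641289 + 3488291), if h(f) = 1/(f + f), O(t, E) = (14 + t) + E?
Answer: 327674335/89933844 ≈ 3.6435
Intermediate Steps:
O(t, E) = 14 + E + t
h(f) = 1/(2*f)
(-4200953 + h(O(-42, -11)))/(-4641289 + 3488291) = (-4200953 + 1/(2*(14 - 11 - 42)))/(-4641289 + 3488291) = (-4200953 + (½)/(-39))/(-1152998) = (-4200953 + (½)*(-1/39))*(-1/1152998) = (-4200953 - 1/78)*(-1/1152998) = -327674335/78*(-1/1152998) = 327674335/89933844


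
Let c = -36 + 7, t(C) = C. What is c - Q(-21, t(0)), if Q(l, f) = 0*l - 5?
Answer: -24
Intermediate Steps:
c = -29
Q(l, f) = -5 (Q(l, f) = 0 - 5 = -5)
c - Q(-21, t(0)) = -29 - 1*(-5) = -29 + 5 = -24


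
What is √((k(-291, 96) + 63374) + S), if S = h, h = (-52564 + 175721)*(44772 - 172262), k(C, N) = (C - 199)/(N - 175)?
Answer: I*√97991329933286/79 ≈ 1.253e+5*I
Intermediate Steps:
k(C, N) = (-199 + C)/(-175 + N)
h = -15701285930 (h = 123157*(-127490) = -15701285930)
S = -15701285930
√((k(-291, 96) + 63374) + S) = √(((-199 - 291)/(-175 + 96) + 63374) - 15701285930) = √((-490/(-79) + 63374) - 15701285930) = √((-1/79*(-490) + 63374) - 15701285930) = √((490/79 + 63374) - 15701285930) = √(5007036/79 - 15701285930) = √(-1240396581434/79) = I*√97991329933286/79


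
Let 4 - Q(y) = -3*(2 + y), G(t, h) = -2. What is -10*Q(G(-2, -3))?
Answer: -40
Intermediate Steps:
Q(y) = 10 + 3*y (Q(y) = 4 - (-3)*(2 + y) = 4 - (-6 - 3*y) = 4 + (6 + 3*y) = 10 + 3*y)
-10*Q(G(-2, -3)) = -10*(10 + 3*(-2)) = -10*(10 - 6) = -10*4 = -40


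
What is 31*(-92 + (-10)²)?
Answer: 248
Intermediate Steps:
31*(-92 + (-10)²) = 31*(-92 + 100) = 31*8 = 248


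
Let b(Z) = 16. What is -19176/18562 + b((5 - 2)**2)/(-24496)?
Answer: -14688509/14209211 ≈ -1.0337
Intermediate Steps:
-19176/18562 + b((5 - 2)**2)/(-24496) = -19176/18562 + 16/(-24496) = -19176*1/18562 + 16*(-1/24496) = -9588/9281 - 1/1531 = -14688509/14209211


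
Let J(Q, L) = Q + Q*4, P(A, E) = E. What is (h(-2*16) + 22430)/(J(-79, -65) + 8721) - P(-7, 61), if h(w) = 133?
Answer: -21101/362 ≈ -58.290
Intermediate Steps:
J(Q, L) = 5*Q (J(Q, L) = Q + 4*Q = 5*Q)
(h(-2*16) + 22430)/(J(-79, -65) + 8721) - P(-7, 61) = (133 + 22430)/(5*(-79) + 8721) - 1*61 = 22563/(-395 + 8721) - 61 = 22563/8326 - 61 = 22563*(1/8326) - 61 = 981/362 - 61 = -21101/362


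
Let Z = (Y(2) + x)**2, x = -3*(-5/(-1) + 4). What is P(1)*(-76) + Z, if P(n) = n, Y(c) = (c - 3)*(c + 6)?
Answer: 1149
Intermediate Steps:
x = -27 (x = -3*(-5*(-1) + 4) = -3*(5 + 4) = -3*9 = -27)
Y(c) = (-3 + c)*(6 + c)
Z = 1225 (Z = ((-18 + 2**2 + 3*2) - 27)**2 = ((-18 + 4 + 6) - 27)**2 = (-8 - 27)**2 = (-35)**2 = 1225)
P(1)*(-76) + Z = 1*(-76) + 1225 = -76 + 1225 = 1149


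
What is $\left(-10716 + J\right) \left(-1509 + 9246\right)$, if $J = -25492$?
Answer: $-280141296$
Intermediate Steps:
$\left(-10716 + J\right) \left(-1509 + 9246\right) = \left(-10716 - 25492\right) \left(-1509 + 9246\right) = \left(-36208\right) 7737 = -280141296$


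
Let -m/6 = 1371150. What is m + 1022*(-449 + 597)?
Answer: -8075644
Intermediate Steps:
m = -8226900 (m = -6*1371150 = -8226900)
m + 1022*(-449 + 597) = -8226900 + 1022*(-449 + 597) = -8226900 + 1022*148 = -8226900 + 151256 = -8075644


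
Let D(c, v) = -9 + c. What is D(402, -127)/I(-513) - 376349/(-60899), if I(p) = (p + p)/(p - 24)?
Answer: 1470924437/6942486 ≈ 211.87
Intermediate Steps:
I(p) = 2*p/(-24 + p) (I(p) = (2*p)/(-24 + p) = 2*p/(-24 + p))
D(402, -127)/I(-513) - 376349/(-60899) = (-9 + 402)/((2*(-513)/(-24 - 513))) - 376349/(-60899) = 393/((2*(-513)/(-537))) - 376349*(-1/60899) = 393/((2*(-513)*(-1/537))) + 376349/60899 = 393/(342/179) + 376349/60899 = 393*(179/342) + 376349/60899 = 23449/114 + 376349/60899 = 1470924437/6942486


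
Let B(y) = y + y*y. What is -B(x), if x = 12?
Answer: -156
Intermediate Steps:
B(y) = y + y²
-B(x) = -12*(1 + 12) = -12*13 = -1*156 = -156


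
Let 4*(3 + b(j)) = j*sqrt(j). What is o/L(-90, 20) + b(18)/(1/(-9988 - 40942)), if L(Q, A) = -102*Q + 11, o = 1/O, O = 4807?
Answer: 6750435922231/44181137 - 687555*sqrt(2) ≈ -8.1956e+5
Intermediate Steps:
o = 1/4807 ≈ 0.00020803
b(j) = -3 + j**(3/2)/4 (b(j) = -3 + (j*sqrt(j))/4 = -3 + j**(3/2)/4)
L(Q, A) = 11 - 102*Q
o/L(-90, 20) + b(18)/(1/(-9988 - 40942)) = 1/(4807*(11 - 102*(-90))) + (-3 + 18**(3/2)/4)/(1/(-9988 - 40942)) = 1/(4807*(11 + 9180)) + (-3 + (54*sqrt(2))/4)/(1/(-50930)) = (1/4807)/9191 + (-3 + 27*sqrt(2)/2)/(-1/50930) = (1/4807)*(1/9191) + (-3 + 27*sqrt(2)/2)*(-50930) = 1/44181137 + (152790 - 687555*sqrt(2)) = 6750435922231/44181137 - 687555*sqrt(2)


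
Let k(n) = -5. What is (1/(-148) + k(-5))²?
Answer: 549081/21904 ≈ 25.068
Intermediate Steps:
(1/(-148) + k(-5))² = (1/(-148) - 5)² = (-1/148 - 5)² = (-741/148)² = 549081/21904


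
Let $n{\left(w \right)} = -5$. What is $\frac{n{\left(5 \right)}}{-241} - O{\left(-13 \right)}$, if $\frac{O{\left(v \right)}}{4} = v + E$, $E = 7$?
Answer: $\frac{5789}{241} \approx 24.021$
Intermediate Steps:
$O{\left(v \right)} = 28 + 4 v$ ($O{\left(v \right)} = 4 \left(v + 7\right) = 4 \left(7 + v\right) = 28 + 4 v$)
$\frac{n{\left(5 \right)}}{-241} - O{\left(-13 \right)} = - \frac{5}{-241} - \left(28 + 4 \left(-13\right)\right) = \left(-5\right) \left(- \frac{1}{241}\right) - \left(28 - 52\right) = \frac{5}{241} - -24 = \frac{5}{241} + 24 = \frac{5789}{241}$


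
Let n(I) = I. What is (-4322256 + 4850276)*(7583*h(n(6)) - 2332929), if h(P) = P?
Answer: -1207809316620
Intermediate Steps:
(-4322256 + 4850276)*(7583*h(n(6)) - 2332929) = (-4322256 + 4850276)*(7583*6 - 2332929) = 528020*(45498 - 2332929) = 528020*(-2287431) = -1207809316620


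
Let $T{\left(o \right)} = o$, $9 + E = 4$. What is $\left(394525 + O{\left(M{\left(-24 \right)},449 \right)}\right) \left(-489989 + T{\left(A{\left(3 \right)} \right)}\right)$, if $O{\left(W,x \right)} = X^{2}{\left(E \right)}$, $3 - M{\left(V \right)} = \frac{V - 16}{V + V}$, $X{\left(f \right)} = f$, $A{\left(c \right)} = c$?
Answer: $-193323976300$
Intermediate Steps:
$E = -5$ ($E = -9 + 4 = -5$)
$M{\left(V \right)} = 3 - \frac{-16 + V}{2 V}$ ($M{\left(V \right)} = 3 - \frac{V - 16}{V + V} = 3 - \frac{-16 + V}{2 V}$)
$O{\left(W,x \right)} = 25$ ($O{\left(W,x \right)} = \left(-5\right)^{2} = 25$)
$\left(394525 + O{\left(M{\left(-24 \right)},449 \right)}\right) \left(-489989 + T{\left(A{\left(3 \right)} \right)}\right) = \left(394525 + 25\right) \left(-489989 + 3\right) = 394550 \left(-489986\right) = -193323976300$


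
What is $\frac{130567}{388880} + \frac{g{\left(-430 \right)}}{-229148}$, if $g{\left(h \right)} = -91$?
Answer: $\frac{7488638749}{22277768560} \approx 0.33615$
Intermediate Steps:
$\frac{130567}{388880} + \frac{g{\left(-430 \right)}}{-229148} = \frac{130567}{388880} - \frac{91}{-229148} = 130567 \cdot \frac{1}{388880} - - \frac{91}{229148} = \frac{130567}{388880} + \frac{91}{229148} = \frac{7488638749}{22277768560}$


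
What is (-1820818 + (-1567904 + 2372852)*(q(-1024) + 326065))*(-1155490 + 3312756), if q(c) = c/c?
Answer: 566205426556847500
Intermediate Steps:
q(c) = 1
(-1820818 + (-1567904 + 2372852)*(q(-1024) + 326065))*(-1155490 + 3312756) = (-1820818 + (-1567904 + 2372852)*(1 + 326065))*(-1155490 + 3312756) = (-1820818 + 804948*326066)*2157266 = (-1820818 + 262466174568)*2157266 = 262464353750*2157266 = 566205426556847500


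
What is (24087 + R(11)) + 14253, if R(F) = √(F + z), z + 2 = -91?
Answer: 38340 + I*√82 ≈ 38340.0 + 9.0554*I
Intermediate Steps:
z = -93 (z = -2 - 91 = -93)
R(F) = √(-93 + F) (R(F) = √(F - 93) = √(-93 + F))
(24087 + R(11)) + 14253 = (24087 + √(-93 + 11)) + 14253 = (24087 + √(-82)) + 14253 = (24087 + I*√82) + 14253 = 38340 + I*√82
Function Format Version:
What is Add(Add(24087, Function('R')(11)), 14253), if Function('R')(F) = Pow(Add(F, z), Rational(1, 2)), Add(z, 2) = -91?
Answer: Add(38340, Mul(I, Pow(82, Rational(1, 2)))) ≈ Add(38340., Mul(9.0554, I))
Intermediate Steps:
z = -93 (z = Add(-2, -91) = -93)
Function('R')(F) = Pow(Add(-93, F), Rational(1, 2)) (Function('R')(F) = Pow(Add(F, -93), Rational(1, 2)) = Pow(Add(-93, F), Rational(1, 2)))
Add(Add(24087, Function('R')(11)), 14253) = Add(Add(24087, Pow(Add(-93, 11), Rational(1, 2))), 14253) = Add(Add(24087, Pow(-82, Rational(1, 2))), 14253) = Add(Add(24087, Mul(I, Pow(82, Rational(1, 2)))), 14253) = Add(38340, Mul(I, Pow(82, Rational(1, 2))))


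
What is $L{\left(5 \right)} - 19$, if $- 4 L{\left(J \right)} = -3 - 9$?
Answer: $-16$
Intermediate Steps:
$L{\left(J \right)} = 3$ ($L{\left(J \right)} = - \frac{-3 - 9}{4} = \left(- \frac{1}{4}\right) \left(-12\right) = 3$)
$L{\left(5 \right)} - 19 = 3 - 19 = -16$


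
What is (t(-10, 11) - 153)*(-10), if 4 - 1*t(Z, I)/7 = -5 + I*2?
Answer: 2440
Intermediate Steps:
t(Z, I) = 63 - 14*I (t(Z, I) = 28 - 7*(-5 + I*2) = 28 - 7*(-5 + 2*I) = 28 + (35 - 14*I) = 63 - 14*I)
(t(-10, 11) - 153)*(-10) = ((63 - 14*11) - 153)*(-10) = ((63 - 154) - 153)*(-10) = (-91 - 153)*(-10) = -244*(-10) = 2440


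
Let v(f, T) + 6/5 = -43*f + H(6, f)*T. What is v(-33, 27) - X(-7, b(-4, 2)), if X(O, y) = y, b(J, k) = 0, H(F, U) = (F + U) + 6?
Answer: 4254/5 ≈ 850.80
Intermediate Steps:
H(F, U) = 6 + F + U
v(f, T) = -6/5 - 43*f + T*(12 + f) (v(f, T) = -6/5 + (-43*f + (6 + 6 + f)*T) = -6/5 + (-43*f + (12 + f)*T) = -6/5 + (-43*f + T*(12 + f)) = -6/5 - 43*f + T*(12 + f))
v(-33, 27) - X(-7, b(-4, 2)) = (-6/5 - 43*(-33) + 27*(12 - 33)) - 1*0 = (-6/5 + 1419 + 27*(-21)) + 0 = (-6/5 + 1419 - 567) + 0 = 4254/5 + 0 = 4254/5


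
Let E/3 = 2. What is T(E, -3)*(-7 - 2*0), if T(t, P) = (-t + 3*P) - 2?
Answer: 119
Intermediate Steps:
E = 6 (E = 3*2 = 6)
T(t, P) = -2 - t + 3*P
T(E, -3)*(-7 - 2*0) = (-2 - 1*6 + 3*(-3))*(-7 - 2*0) = (-2 - 6 - 9)*(-7 + 0) = -17*(-7) = 119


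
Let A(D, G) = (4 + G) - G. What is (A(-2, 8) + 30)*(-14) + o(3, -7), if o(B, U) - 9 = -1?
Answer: -468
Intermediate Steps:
A(D, G) = 4
o(B, U) = 8 (o(B, U) = 9 - 1 = 8)
(A(-2, 8) + 30)*(-14) + o(3, -7) = (4 + 30)*(-14) + 8 = 34*(-14) + 8 = -476 + 8 = -468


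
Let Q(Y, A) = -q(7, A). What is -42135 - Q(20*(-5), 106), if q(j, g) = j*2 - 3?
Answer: -42124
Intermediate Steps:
q(j, g) = -3 + 2*j (q(j, g) = 2*j - 3 = -3 + 2*j)
Q(Y, A) = -11 (Q(Y, A) = -(-3 + 2*7) = -(-3 + 14) = -1*11 = -11)
-42135 - Q(20*(-5), 106) = -42135 - 1*(-11) = -42135 + 11 = -42124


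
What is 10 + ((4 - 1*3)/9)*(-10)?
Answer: 80/9 ≈ 8.8889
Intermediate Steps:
10 + ((4 - 1*3)/9)*(-10) = 10 + ((4 - 3)*(⅑))*(-10) = 10 + (1*(⅑))*(-10) = 10 + (⅑)*(-10) = 10 - 10/9 = 80/9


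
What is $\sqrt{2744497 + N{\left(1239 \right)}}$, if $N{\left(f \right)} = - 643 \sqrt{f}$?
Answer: $\sqrt{2744497 - 643 \sqrt{1239}} \approx 1649.8$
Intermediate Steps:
$\sqrt{2744497 + N{\left(1239 \right)}} = \sqrt{2744497 - 643 \sqrt{1239}}$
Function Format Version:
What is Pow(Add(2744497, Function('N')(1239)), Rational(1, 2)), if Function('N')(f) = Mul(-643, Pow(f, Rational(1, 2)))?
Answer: Pow(Add(2744497, Mul(-643, Pow(1239, Rational(1, 2)))), Rational(1, 2)) ≈ 1649.8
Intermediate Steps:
Pow(Add(2744497, Function('N')(1239)), Rational(1, 2)) = Pow(Add(2744497, Mul(-643, Pow(1239, Rational(1, 2)))), Rational(1, 2))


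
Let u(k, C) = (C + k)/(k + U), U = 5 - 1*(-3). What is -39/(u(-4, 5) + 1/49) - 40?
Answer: -9764/53 ≈ -184.23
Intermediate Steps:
U = 8 (U = 5 + 3 = 8)
u(k, C) = (C + k)/(8 + k) (u(k, C) = (C + k)/(k + 8) = (C + k)/(8 + k))
-39/(u(-4, 5) + 1/49) - 40 = -39/((5 - 4)/(8 - 4) + 1/49) - 40 = -39/(1/4 + 1/49) - 40 = -39/((¼)*1 + 1/49) - 40 = -39/(¼ + 1/49) - 40 = -39/(53/196) - 40 = (196/53)*(-39) - 40 = -7644/53 - 40 = -9764/53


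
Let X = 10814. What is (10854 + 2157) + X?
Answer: 23825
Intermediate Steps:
(10854 + 2157) + X = (10854 + 2157) + 10814 = 13011 + 10814 = 23825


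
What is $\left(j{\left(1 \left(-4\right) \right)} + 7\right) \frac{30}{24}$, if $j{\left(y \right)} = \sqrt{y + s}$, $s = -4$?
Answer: $\frac{35}{4} + \frac{5 i \sqrt{2}}{2} \approx 8.75 + 3.5355 i$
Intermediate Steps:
$j{\left(y \right)} = \sqrt{-4 + y}$ ($j{\left(y \right)} = \sqrt{y - 4} = \sqrt{-4 + y}$)
$\left(j{\left(1 \left(-4\right) \right)} + 7\right) \frac{30}{24} = \left(\sqrt{-4 + 1 \left(-4\right)} + 7\right) \frac{30}{24} = \left(\sqrt{-4 - 4} + 7\right) 30 \cdot \frac{1}{24} = \left(\sqrt{-8} + 7\right) \frac{5}{4} = \left(2 i \sqrt{2} + 7\right) \frac{5}{4} = \left(7 + 2 i \sqrt{2}\right) \frac{5}{4} = \frac{35}{4} + \frac{5 i \sqrt{2}}{2}$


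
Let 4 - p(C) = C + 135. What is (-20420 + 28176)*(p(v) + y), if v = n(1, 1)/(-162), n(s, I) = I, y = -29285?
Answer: -18480186298/81 ≈ -2.2815e+8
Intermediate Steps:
v = -1/162 (v = 1/(-162) = 1*(-1/162) = -1/162 ≈ -0.0061728)
p(C) = -131 - C (p(C) = 4 - (C + 135) = 4 - (135 + C) = 4 + (-135 - C) = -131 - C)
(-20420 + 28176)*(p(v) + y) = (-20420 + 28176)*((-131 - 1*(-1/162)) - 29285) = 7756*((-131 + 1/162) - 29285) = 7756*(-21221/162 - 29285) = 7756*(-4765391/162) = -18480186298/81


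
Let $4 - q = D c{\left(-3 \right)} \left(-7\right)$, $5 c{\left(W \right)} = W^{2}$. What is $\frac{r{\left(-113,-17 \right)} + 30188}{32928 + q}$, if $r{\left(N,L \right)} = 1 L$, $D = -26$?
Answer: $\frac{150855}{163022} \approx 0.92537$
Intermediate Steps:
$c{\left(W \right)} = \frac{W^{2}}{5}$
$r{\left(N,L \right)} = L$
$q = - \frac{1618}{5}$ ($q = 4 - - 26 \frac{\left(-3\right)^{2}}{5} \left(-7\right) = 4 - - 26 \cdot \frac{1}{5} \cdot 9 \left(-7\right) = 4 - \left(-26\right) \frac{9}{5} \left(-7\right) = 4 - \left(- \frac{234}{5}\right) \left(-7\right) = 4 - \frac{1638}{5} = - \frac{1618}{5} \approx -323.6$)
$\frac{r{\left(-113,-17 \right)} + 30188}{32928 + q} = \frac{-17 + 30188}{32928 - \frac{1618}{5}} = \frac{30171}{\frac{163022}{5}} = 30171 \cdot \frac{5}{163022} = \frac{150855}{163022}$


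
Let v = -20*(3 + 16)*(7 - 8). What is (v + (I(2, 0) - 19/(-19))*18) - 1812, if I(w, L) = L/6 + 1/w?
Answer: -1405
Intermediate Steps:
I(w, L) = 1/w + L/6 (I(w, L) = L*(⅙) + 1/w = L/6 + 1/w = 1/w + L/6)
v = 380 (v = -380*(-1) = -20*(-19) = 380)
(v + (I(2, 0) - 19/(-19))*18) - 1812 = (380 + ((1/2 + (⅙)*0) - 19/(-19))*18) - 1812 = (380 + ((½ + 0) - 19*(-1/19))*18) - 1812 = (380 + (½ + 1)*18) - 1812 = (380 + (3/2)*18) - 1812 = (380 + 27) - 1812 = 407 - 1812 = -1405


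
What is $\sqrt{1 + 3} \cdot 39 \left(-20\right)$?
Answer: $-1560$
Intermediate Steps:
$\sqrt{1 + 3} \cdot 39 \left(-20\right) = \sqrt{4} \cdot 39 \left(-20\right) = 2 \cdot 39 \left(-20\right) = 78 \left(-20\right) = -1560$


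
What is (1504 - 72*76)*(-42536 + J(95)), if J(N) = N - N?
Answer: 168782848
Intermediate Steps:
J(N) = 0
(1504 - 72*76)*(-42536 + J(95)) = (1504 - 72*76)*(-42536 + 0) = (1504 - 5472)*(-42536) = -3968*(-42536) = 168782848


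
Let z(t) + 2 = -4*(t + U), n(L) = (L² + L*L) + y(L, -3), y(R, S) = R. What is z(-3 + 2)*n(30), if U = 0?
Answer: 3660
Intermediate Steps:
n(L) = L + 2*L² (n(L) = (L² + L*L) + L = (L² + L²) + L = 2*L² + L = L + 2*L²)
z(t) = -2 - 4*t (z(t) = -2 - 4*(t + 0) = -2 - 4*t)
z(-3 + 2)*n(30) = (-2 - 4*(-3 + 2))*(30*(1 + 2*30)) = (-2 - 4*(-1))*(30*(1 + 60)) = (-2 + 4)*(30*61) = 2*1830 = 3660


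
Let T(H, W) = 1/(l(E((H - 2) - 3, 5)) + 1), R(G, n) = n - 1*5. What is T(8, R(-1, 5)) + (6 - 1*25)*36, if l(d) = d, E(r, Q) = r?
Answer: -2735/4 ≈ -683.75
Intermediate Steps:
R(G, n) = -5 + n (R(G, n) = n - 5 = -5 + n)
T(H, W) = 1/(-4 + H) (T(H, W) = 1/(((H - 2) - 3) + 1) = 1/(((-2 + H) - 3) + 1) = 1/((-5 + H) + 1) = 1/(-4 + H))
T(8, R(-1, 5)) + (6 - 1*25)*36 = 1/(-4 + 8) + (6 - 1*25)*36 = 1/4 + (6 - 25)*36 = ¼ - 19*36 = ¼ - 684 = -2735/4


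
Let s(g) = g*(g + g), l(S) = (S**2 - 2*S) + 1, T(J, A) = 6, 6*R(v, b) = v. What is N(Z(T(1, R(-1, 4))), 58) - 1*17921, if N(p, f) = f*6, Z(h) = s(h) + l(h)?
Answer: -17573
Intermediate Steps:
R(v, b) = v/6
l(S) = 1 + S**2 - 2*S
s(g) = 2*g**2 (s(g) = g*(2*g) = 2*g**2)
Z(h) = 1 - 2*h + 3*h**2 (Z(h) = 2*h**2 + (1 + h**2 - 2*h) = 1 - 2*h + 3*h**2)
N(p, f) = 6*f
N(Z(T(1, R(-1, 4))), 58) - 1*17921 = 6*58 - 1*17921 = 348 - 17921 = -17573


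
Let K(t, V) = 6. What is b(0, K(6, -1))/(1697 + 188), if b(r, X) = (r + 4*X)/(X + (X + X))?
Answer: 4/5655 ≈ 0.00070734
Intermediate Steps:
b(r, X) = (r + 4*X)/(3*X) (b(r, X) = (r + 4*X)/(X + 2*X) = (r + 4*X)/((3*X)) = (r + 4*X)*(1/(3*X)) = (r + 4*X)/(3*X))
b(0, K(6, -1))/(1697 + 188) = ((1/3)*(0 + 4*6)/6)/(1697 + 188) = ((1/3)*(1/6)*(0 + 24))/1885 = ((1/3)*(1/6)*24)*(1/1885) = (4/3)*(1/1885) = 4/5655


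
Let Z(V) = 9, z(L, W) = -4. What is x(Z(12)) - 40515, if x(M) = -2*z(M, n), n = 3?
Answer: -40507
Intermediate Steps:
x(M) = 8 (x(M) = -2*(-4) = 8)
x(Z(12)) - 40515 = 8 - 40515 = -40507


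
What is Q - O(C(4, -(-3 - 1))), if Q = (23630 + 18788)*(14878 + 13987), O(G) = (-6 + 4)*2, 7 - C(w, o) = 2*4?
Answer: 1224395574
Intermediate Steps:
C(w, o) = -1 (C(w, o) = 7 - 2*4 = 7 - 1*8 = 7 - 8 = -1)
O(G) = -4 (O(G) = -2*2 = -4)
Q = 1224395570 (Q = 42418*28865 = 1224395570)
Q - O(C(4, -(-3 - 1))) = 1224395570 - 1*(-4) = 1224395570 + 4 = 1224395574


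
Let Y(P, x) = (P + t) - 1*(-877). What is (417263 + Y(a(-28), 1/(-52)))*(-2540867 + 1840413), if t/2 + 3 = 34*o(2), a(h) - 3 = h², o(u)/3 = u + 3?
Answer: -294149353214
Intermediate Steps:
o(u) = 9 + 3*u (o(u) = 3*(u + 3) = 3*(3 + u) = 9 + 3*u)
a(h) = 3 + h²
t = 1014 (t = -6 + 2*(34*(9 + 3*2)) = -6 + 2*(34*(9 + 6)) = -6 + 2*(34*15) = -6 + 2*510 = -6 + 1020 = 1014)
Y(P, x) = 1891 + P (Y(P, x) = (P + 1014) - 1*(-877) = (1014 + P) + 877 = 1891 + P)
(417263 + Y(a(-28), 1/(-52)))*(-2540867 + 1840413) = (417263 + (1891 + (3 + (-28)²)))*(-2540867 + 1840413) = (417263 + (1891 + (3 + 784)))*(-700454) = (417263 + (1891 + 787))*(-700454) = (417263 + 2678)*(-700454) = 419941*(-700454) = -294149353214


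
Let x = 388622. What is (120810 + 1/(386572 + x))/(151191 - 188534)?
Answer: -93651187141/28948069542 ≈ -3.2351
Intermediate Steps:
(120810 + 1/(386572 + x))/(151191 - 188534) = (120810 + 1/(386572 + 388622))/(151191 - 188534) = (120810 + 1/775194)/(-37343) = (120810 + 1/775194)*(-1/37343) = (93651187141/775194)*(-1/37343) = -93651187141/28948069542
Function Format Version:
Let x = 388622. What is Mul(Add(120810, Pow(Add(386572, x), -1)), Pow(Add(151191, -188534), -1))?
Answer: Rational(-93651187141, 28948069542) ≈ -3.2351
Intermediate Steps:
Mul(Add(120810, Pow(Add(386572, x), -1)), Pow(Add(151191, -188534), -1)) = Mul(Add(120810, Pow(Add(386572, 388622), -1)), Pow(Add(151191, -188534), -1)) = Mul(Add(120810, Pow(775194, -1)), Pow(-37343, -1)) = Mul(Add(120810, Rational(1, 775194)), Rational(-1, 37343)) = Mul(Rational(93651187141, 775194), Rational(-1, 37343)) = Rational(-93651187141, 28948069542)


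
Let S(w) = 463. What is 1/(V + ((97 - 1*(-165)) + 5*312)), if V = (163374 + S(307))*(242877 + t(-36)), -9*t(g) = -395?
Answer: 9/358194883454 ≈ 2.5126e-11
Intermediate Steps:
t(g) = 395/9 (t(g) = -⅑*(-395) = 395/9)
V = 358194867056/9 (V = (163374 + 463)*(242877 + 395/9) = 163837*(2186288/9) = 358194867056/9 ≈ 3.9799e+10)
1/(V + ((97 - 1*(-165)) + 5*312)) = 1/(358194867056/9 + ((97 - 1*(-165)) + 5*312)) = 1/(358194867056/9 + ((97 + 165) + 1560)) = 1/(358194867056/9 + (262 + 1560)) = 1/(358194867056/9 + 1822) = 1/(358194883454/9) = 9/358194883454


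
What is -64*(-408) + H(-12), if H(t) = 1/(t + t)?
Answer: 626687/24 ≈ 26112.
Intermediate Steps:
H(t) = 1/(2*t)
-64*(-408) + H(-12) = -64*(-408) + (½)/(-12) = 26112 + (½)*(-1/12) = 26112 - 1/24 = 626687/24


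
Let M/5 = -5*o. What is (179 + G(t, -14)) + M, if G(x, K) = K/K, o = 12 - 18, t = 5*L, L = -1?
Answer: 330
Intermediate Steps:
t = -5 (t = 5*(-1) = -5)
o = -6
M = 150 (M = 5*(-5*(-6)) = 5*30 = 150)
G(x, K) = 1
(179 + G(t, -14)) + M = (179 + 1) + 150 = 180 + 150 = 330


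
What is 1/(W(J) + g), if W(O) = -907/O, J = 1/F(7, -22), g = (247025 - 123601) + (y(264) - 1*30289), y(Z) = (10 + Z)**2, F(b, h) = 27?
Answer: 1/143722 ≈ 6.9579e-6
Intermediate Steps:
g = 168211 (g = (247025 - 123601) + ((10 + 264)**2 - 1*30289) = 123424 + (274**2 - 30289) = 123424 + (75076 - 30289) = 123424 + 44787 = 168211)
J = 1/27 ≈ 0.037037
1/(W(J) + g) = 1/(-907/1/27 + 168211) = 1/(-907*27 + 168211) = 1/(-24489 + 168211) = 1/143722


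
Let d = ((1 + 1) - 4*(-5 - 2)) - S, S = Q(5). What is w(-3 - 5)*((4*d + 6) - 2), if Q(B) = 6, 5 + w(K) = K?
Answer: -1300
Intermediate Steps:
w(K) = -5 + K
S = 6
d = 24 (d = ((1 + 1) - 4*(-5 - 2)) - 1*6 = (2 - 4*(-7)) - 6 = (2 + 28) - 6 = 30 - 6 = 24)
w(-3 - 5)*((4*d + 6) - 2) = (-5 + (-3 - 5))*((4*24 + 6) - 2) = (-5 - 8)*((96 + 6) - 2) = -13*(102 - 2) = -13*100 = -1300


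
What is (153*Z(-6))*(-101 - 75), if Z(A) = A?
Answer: 161568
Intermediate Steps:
(153*Z(-6))*(-101 - 75) = (153*(-6))*(-101 - 75) = -918*(-176) = 161568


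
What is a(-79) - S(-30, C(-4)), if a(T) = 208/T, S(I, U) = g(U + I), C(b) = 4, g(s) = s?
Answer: 1846/79 ≈ 23.367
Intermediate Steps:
S(I, U) = I + U (S(I, U) = U + I = I + U)
a(-79) - S(-30, C(-4)) = 208/(-79) - (-30 + 4) = 208*(-1/79) - 1*(-26) = -208/79 + 26 = 1846/79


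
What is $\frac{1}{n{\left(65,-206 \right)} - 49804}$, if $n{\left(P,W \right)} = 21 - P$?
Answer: $- \frac{1}{49848} \approx -2.0061 \cdot 10^{-5}$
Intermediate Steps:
$\frac{1}{n{\left(65,-206 \right)} - 49804} = \frac{1}{\left(21 - 65\right) - 49804} = \frac{1}{-44 - 49804} = \frac{1}{-49848} = - \frac{1}{49848}$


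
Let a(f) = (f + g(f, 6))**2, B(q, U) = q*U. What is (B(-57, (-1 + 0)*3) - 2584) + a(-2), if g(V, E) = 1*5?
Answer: -2404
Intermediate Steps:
g(V, E) = 5
B(q, U) = U*q
a(f) = (5 + f)**2 (a(f) = (f + 5)**2 = (5 + f)**2)
(B(-57, (-1 + 0)*3) - 2584) + a(-2) = (((-1 + 0)*3)*(-57) - 2584) + (5 - 2)**2 = (-1*3*(-57) - 2584) + 3**2 = (-3*(-57) - 2584) + 9 = (171 - 2584) + 9 = -2413 + 9 = -2404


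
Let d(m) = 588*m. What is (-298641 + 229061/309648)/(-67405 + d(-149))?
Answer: 92473359307/48000704016 ≈ 1.9265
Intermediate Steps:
(-298641 + 229061/309648)/(-67405 + d(-149)) = (-298641 + 229061/309648)/(-67405 + 588*(-149)) = (-298641 + 229061*(1/309648))/(-67405 - 87612) = (-298641 + 229061/309648)/(-155017) = -92473359307/309648*(-1/155017) = 92473359307/48000704016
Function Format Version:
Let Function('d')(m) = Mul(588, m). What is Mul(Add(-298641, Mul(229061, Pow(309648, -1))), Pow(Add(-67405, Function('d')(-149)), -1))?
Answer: Rational(92473359307, 48000704016) ≈ 1.9265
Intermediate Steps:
Mul(Add(-298641, Mul(229061, Pow(309648, -1))), Pow(Add(-67405, Function('d')(-149)), -1)) = Mul(Add(-298641, Mul(229061, Pow(309648, -1))), Pow(Add(-67405, Mul(588, -149)), -1)) = Mul(Add(-298641, Mul(229061, Rational(1, 309648))), Pow(Add(-67405, -87612), -1)) = Mul(Add(-298641, Rational(229061, 309648)), Pow(-155017, -1)) = Mul(Rational(-92473359307, 309648), Rational(-1, 155017)) = Rational(92473359307, 48000704016)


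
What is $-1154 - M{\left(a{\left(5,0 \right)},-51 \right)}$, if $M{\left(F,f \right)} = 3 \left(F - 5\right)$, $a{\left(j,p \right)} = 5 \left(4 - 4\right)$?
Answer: $-1139$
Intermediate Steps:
$a{\left(j,p \right)} = 0$ ($a{\left(j,p \right)} = 5 \cdot 0 = 0$)
$M{\left(F,f \right)} = -15 + 3 F$ ($M{\left(F,f \right)} = 3 \left(-5 + F\right) = -15 + 3 F$)
$-1154 - M{\left(a{\left(5,0 \right)},-51 \right)} = -1154 - \left(-15 + 3 \cdot 0\right) = -1154 - \left(-15 + 0\right) = -1154 - -15 = -1154 + 15 = -1139$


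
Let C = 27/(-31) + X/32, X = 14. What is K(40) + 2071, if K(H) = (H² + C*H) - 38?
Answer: 224171/62 ≈ 3615.7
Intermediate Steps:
C = -215/496 (C = 27/(-31) + 14/32 = 27*(-1/31) + 14*(1/32) = -27/31 + 7/16 = -215/496 ≈ -0.43347)
K(H) = -38 + H² - 215*H/496 (K(H) = (H² - 215*H/496) - 38 = -38 + H² - 215*H/496)
K(40) + 2071 = (-38 + 40² - 215/496*40) + 2071 = (-38 + 1600 - 1075/62) + 2071 = 95769/62 + 2071 = 224171/62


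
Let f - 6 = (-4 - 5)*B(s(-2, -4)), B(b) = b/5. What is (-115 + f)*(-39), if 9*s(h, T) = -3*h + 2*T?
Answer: 21177/5 ≈ 4235.4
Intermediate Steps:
s(h, T) = -h/3 + 2*T/9 (s(h, T) = (-3*h + 2*T)/9 = -h/3 + 2*T/9)
B(b) = b/5 (B(b) = b*(⅕) = b/5)
f = 32/5 (f = 6 + (-4 - 5)*((-⅓*(-2) + (2/9)*(-4))/5) = 6 - 9*(⅔ - 8/9)/5 = 6 - 9*(-2)/(5*9) = 6 - 9*(-2/45) = 6 + ⅖ = 32/5 ≈ 6.4000)
(-115 + f)*(-39) = (-115 + 32/5)*(-39) = -543/5*(-39) = 21177/5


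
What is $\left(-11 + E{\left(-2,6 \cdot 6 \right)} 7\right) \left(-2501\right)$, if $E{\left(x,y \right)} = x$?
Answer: $62525$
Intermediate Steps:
$\left(-11 + E{\left(-2,6 \cdot 6 \right)} 7\right) \left(-2501\right) = \left(-11 - 14\right) \left(-2501\right) = \left(-25\right) \left(-2501\right) = 62525$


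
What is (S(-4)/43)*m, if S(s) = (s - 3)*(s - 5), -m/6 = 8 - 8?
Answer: 0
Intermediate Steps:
m = 0 (m = -6*(8 - 8) = -6*0 = 0)
S(s) = (-5 + s)*(-3 + s) (S(s) = (-3 + s)*(-5 + s) = (-5 + s)*(-3 + s))
(S(-4)/43)*m = ((15 + (-4)**2 - 8*(-4))/43)*0 = ((15 + 16 + 32)*(1/43))*0 = (63*(1/43))*0 = (63/43)*0 = 0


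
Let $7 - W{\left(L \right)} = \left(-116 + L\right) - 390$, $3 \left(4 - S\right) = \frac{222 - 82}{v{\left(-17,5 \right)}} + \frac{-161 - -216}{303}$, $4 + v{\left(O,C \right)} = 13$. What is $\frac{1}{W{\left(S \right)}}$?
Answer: $\frac{2727}{1402348} \approx 0.0019446$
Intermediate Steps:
$v{\left(O,C \right)} = 9$ ($v{\left(O,C \right)} = -4 + 13 = 9$)
$S = - \frac{3397}{2727}$ ($S = 4 - \frac{\frac{222 - 82}{9} + \frac{-161 - -216}{303}}{3} = 4 - \frac{140 \cdot \frac{1}{9} + \left(-161 + 216\right) \frac{1}{303}}{3} = 4 - \frac{\frac{140}{9} + 55 \cdot \frac{1}{303}}{3} = 4 - \frac{\frac{140}{9} + \frac{55}{303}}{3} = 4 - \frac{14305}{2727} = - \frac{3397}{2727} \approx -1.2457$)
$W{\left(L \right)} = 513 - L$ ($W{\left(L \right)} = 7 - \left(\left(-116 + L\right) - 390\right) = 7 - \left(-506 + L\right) = 513 - L$)
$\frac{1}{W{\left(S \right)}} = \frac{1}{513 - - \frac{3397}{2727}} = \frac{1}{513 + \frac{3397}{2727}} = \frac{1}{\frac{1402348}{2727}} = \frac{2727}{1402348}$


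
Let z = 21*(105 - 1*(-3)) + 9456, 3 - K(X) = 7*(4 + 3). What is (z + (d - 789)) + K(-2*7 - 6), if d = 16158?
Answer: 27047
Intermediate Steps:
K(X) = -46 (K(X) = 3 - 7*(4 + 3) = 3 - 7*7 = 3 - 1*49 = 3 - 49 = -46)
z = 11724 (z = 21*(105 + 3) + 9456 = 21*108 + 9456 = 2268 + 9456 = 11724)
(z + (d - 789)) + K(-2*7 - 6) = (11724 + (16158 - 789)) - 46 = (11724 + 15369) - 46 = 27093 - 46 = 27047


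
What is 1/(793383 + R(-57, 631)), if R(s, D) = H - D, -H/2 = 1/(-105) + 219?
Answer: 105/83192972 ≈ 1.2621e-6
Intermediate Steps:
H = -45988/105 (H = -2*(1/(-105) + 219) = -2*(-1/105 + 219) = -2*22994/105 = -45988/105 ≈ -437.98)
R(s, D) = -45988/105 - D
1/(793383 + R(-57, 631)) = 1/(793383 + (-45988/105 - 1*631)) = 1/(793383 + (-45988/105 - 631)) = 1/(793383 - 112243/105) = 1/(83192972/105) = 105/83192972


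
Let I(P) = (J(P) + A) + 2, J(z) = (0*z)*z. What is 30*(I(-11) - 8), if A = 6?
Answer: 0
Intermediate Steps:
J(z) = 0 (J(z) = 0*z = 0)
I(P) = 8 (I(P) = (0 + 6) + 2 = 6 + 2 = 8)
30*(I(-11) - 8) = 30*(8 - 8) = 30*0 = 0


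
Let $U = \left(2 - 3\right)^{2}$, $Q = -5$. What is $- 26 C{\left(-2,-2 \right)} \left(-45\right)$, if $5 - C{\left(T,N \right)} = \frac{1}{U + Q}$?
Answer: $\frac{12285}{2} \approx 6142.5$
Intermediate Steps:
$U = 1$ ($U = \left(-1\right)^{2} = 1$)
$C{\left(T,N \right)} = \frac{21}{4}$ ($C{\left(T,N \right)} = 5 - \frac{1}{1 - 5} = 5 - \frac{1}{-4} = 5 - - \frac{1}{4} = 5 + \frac{1}{4} = \frac{21}{4}$)
$- 26 C{\left(-2,-2 \right)} \left(-45\right) = \left(-26\right) \frac{21}{4} \left(-45\right) = \left(- \frac{273}{2}\right) \left(-45\right) = \frac{12285}{2}$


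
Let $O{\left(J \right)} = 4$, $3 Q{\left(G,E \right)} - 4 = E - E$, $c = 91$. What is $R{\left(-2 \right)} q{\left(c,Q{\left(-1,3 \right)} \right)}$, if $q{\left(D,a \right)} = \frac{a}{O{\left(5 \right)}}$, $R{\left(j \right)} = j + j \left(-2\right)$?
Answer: $\frac{2}{3} \approx 0.66667$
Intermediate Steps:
$Q{\left(G,E \right)} = \frac{4}{3}$ ($Q{\left(G,E \right)} = \frac{4}{3} + \frac{E - E}{3} = \frac{4}{3} + \frac{1}{3} \cdot 0 = \frac{4}{3} + 0 = \frac{4}{3}$)
$R{\left(j \right)} = - j$ ($R{\left(j \right)} = j - 2 j = - j$)
$q{\left(D,a \right)} = \frac{a}{4}$
$R{\left(-2 \right)} q{\left(c,Q{\left(-1,3 \right)} \right)} = \left(-1\right) \left(-2\right) \frac{1}{4} \cdot \frac{4}{3} = 2 \cdot \frac{1}{3} = \frac{2}{3}$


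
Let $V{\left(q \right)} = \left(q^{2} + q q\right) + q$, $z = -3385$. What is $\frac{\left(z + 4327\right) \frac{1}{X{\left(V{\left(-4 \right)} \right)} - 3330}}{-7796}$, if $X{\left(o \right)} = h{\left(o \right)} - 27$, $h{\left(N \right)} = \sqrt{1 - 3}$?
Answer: $\frac{1581147}{43928319998} + \frac{471 i \sqrt{2}}{43928319998} \approx 3.5994 \cdot 10^{-5} + 1.5163 \cdot 10^{-8} i$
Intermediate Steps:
$V{\left(q \right)} = q + 2 q^{2}$ ($V{\left(q \right)} = \left(q^{2} + q^{2}\right) + q = 2 q^{2} + q = q + 2 q^{2}$)
$h{\left(N \right)} = i \sqrt{2}$ ($h{\left(N \right)} = \sqrt{-2} = i \sqrt{2}$)
$X{\left(o \right)} = -27 + i \sqrt{2}$ ($X{\left(o \right)} = i \sqrt{2} - 27 = -27 + i \sqrt{2}$)
$\frac{\left(z + 4327\right) \frac{1}{X{\left(V{\left(-4 \right)} \right)} - 3330}}{-7796} = \frac{\left(-3385 + 4327\right) \frac{1}{\left(-27 + i \sqrt{2}\right) - 3330}}{-7796} = \frac{942}{-3357 + i \sqrt{2}} \left(- \frac{1}{7796}\right) = - \frac{471}{3898 \left(-3357 + i \sqrt{2}\right)}$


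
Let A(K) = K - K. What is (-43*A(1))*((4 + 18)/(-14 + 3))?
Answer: 0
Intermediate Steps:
A(K) = 0
(-43*A(1))*((4 + 18)/(-14 + 3)) = (-43*0)*((4 + 18)/(-14 + 3)) = 0*(22/(-11)) = 0*(22*(-1/11)) = 0*(-2) = 0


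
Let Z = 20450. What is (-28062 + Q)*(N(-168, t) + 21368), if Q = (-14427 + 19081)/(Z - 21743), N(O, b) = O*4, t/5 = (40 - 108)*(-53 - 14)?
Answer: -751033418720/1293 ≈ -5.8085e+8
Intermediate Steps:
t = 22780 (t = 5*((40 - 108)*(-53 - 14)) = 5*(-68*(-67)) = 5*4556 = 22780)
N(O, b) = 4*O
Q = -4654/1293 (Q = (-14427 + 19081)/(20450 - 21743) = 4654/(-1293) = 4654*(-1/1293) = -4654/1293 ≈ -3.5994)
(-28062 + Q)*(N(-168, t) + 21368) = (-28062 - 4654/1293)*(4*(-168) + 21368) = -36288820*(-672 + 21368)/1293 = -36288820/1293*20696 = -751033418720/1293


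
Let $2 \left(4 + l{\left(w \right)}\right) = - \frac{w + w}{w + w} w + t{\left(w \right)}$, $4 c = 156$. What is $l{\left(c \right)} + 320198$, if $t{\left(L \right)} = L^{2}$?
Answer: $320935$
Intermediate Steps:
$c = 39$ ($c = \frac{1}{4} \cdot 156 = 39$)
$l{\left(w \right)} = -4 + \frac{w^{2}}{2} - \frac{w}{2}$ ($l{\left(w \right)} = -4 + \frac{- \frac{w + w}{w + w} w + w^{2}}{2} = -4 + \frac{- \frac{2 w}{2 w} w + w^{2}}{2} = -4 + \frac{- 2 w \frac{1}{2 w} w + w^{2}}{2} = -4 + \frac{\left(-1\right) 1 w + w^{2}}{2} = -4 + \frac{- w + w^{2}}{2} = -4 + \frac{w^{2} - w}{2} = -4 + \left(\frac{w^{2}}{2} - \frac{w}{2}\right) = -4 + \frac{w^{2}}{2} - \frac{w}{2}$)
$l{\left(c \right)} + 320198 = \left(-4 + \frac{39^{2}}{2} - \frac{39}{2}\right) + 320198 = \left(-4 + \frac{1}{2} \cdot 1521 - \frac{39}{2}\right) + 320198 = \left(-4 + \frac{1521}{2} - \frac{39}{2}\right) + 320198 = 737 + 320198 = 320935$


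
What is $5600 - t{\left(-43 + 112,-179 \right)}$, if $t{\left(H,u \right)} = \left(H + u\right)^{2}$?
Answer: $-6500$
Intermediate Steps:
$5600 - t{\left(-43 + 112,-179 \right)} = 5600 - \left(\left(-43 + 112\right) - 179\right)^{2} = 5600 - \left(69 - 179\right)^{2} = 5600 - \left(-110\right)^{2} = 5600 - 12100 = -6500$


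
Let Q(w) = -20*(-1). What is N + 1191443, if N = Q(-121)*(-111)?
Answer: 1189223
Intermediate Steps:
Q(w) = 20
N = -2220 (N = 20*(-111) = -2220)
N + 1191443 = -2220 + 1191443 = 1189223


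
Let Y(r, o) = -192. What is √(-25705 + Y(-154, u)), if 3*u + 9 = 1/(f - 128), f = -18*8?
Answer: I*√25897 ≈ 160.93*I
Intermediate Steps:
f = -144
u = -2449/816 (u = -3 + 1/(3*(-144 - 128)) = -3 + (⅓)/(-272) = -3 + (⅓)*(-1/272) = -3 - 1/816 = -2449/816 ≈ -3.0012)
√(-25705 + Y(-154, u)) = √(-25705 - 192) = √(-25897) = I*√25897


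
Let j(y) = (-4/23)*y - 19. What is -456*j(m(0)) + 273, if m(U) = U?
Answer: 8937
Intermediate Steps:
j(y) = -19 - 4*y/23 (j(y) = (-4*1/23)*y - 19 = -4*y/23 - 19 = -19 - 4*y/23)
-456*j(m(0)) + 273 = -456*(-19 - 4/23*0) + 273 = -456*(-19 + 0) + 273 = -456*(-19) + 273 = 8664 + 273 = 8937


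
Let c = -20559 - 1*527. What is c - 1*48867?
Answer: -69953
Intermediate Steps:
c = -21086 (c = -20559 - 527 = -21086)
c - 1*48867 = -21086 - 1*48867 = -21086 - 48867 = -69953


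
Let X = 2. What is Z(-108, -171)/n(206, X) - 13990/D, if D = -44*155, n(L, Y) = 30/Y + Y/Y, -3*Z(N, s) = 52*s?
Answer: 255479/1364 ≈ 187.30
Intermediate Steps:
Z(N, s) = -52*s/3
n(L, Y) = 1 + 30/Y (n(L, Y) = 30/Y + 1 = 1 + 30/Y)
D = -6820 (D = -1*6820 = -6820)
Z(-108, -171)/n(206, X) - 13990/D = (-52/3*(-171))/(((30 + 2)/2)) - 13990/(-6820) = 2964/(((½)*32)) - 13990*(-1/6820) = 2964/16 + 1399/682 = 2964*(1/16) + 1399/682 = 741/4 + 1399/682 = 255479/1364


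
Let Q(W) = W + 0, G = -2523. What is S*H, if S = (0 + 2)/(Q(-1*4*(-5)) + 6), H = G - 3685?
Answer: -6208/13 ≈ -477.54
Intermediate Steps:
Q(W) = W
H = -6208 (H = -2523 - 3685 = -6208)
S = 1/13 (S = (0 + 2)/(-1*4*(-5) + 6) = 2/(-4*(-5) + 6) = 2/(20 + 6) = 2/26 = 2*(1/26) = 1/13 ≈ 0.076923)
S*H = (1/13)*(-6208) = -6208/13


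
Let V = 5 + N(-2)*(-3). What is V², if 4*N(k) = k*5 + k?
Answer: 196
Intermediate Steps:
N(k) = 3*k/2 (N(k) = (k*5 + k)/4 = (5*k + k)/4 = (6*k)/4 = 3*k/2)
V = 14 (V = 5 + ((3/2)*(-2))*(-3) = 5 - 3*(-3) = 5 + 9 = 14)
V² = 14² = 196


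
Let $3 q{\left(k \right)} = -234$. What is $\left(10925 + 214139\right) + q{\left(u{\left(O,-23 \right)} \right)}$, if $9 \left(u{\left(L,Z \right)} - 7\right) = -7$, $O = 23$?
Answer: $224986$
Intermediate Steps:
$u{\left(L,Z \right)} = \frac{56}{9}$ ($u{\left(L,Z \right)} = 7 + \frac{1}{9} \left(-7\right) = 7 - \frac{7}{9} = \frac{56}{9}$)
$q{\left(k \right)} = -78$ ($q{\left(k \right)} = \frac{1}{3} \left(-234\right) = -78$)
$\left(10925 + 214139\right) + q{\left(u{\left(O,-23 \right)} \right)} = \left(10925 + 214139\right) - 78 = 225064 - 78 = 224986$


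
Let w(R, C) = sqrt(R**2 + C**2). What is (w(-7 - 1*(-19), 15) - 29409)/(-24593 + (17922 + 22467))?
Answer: -29409/15796 + 3*sqrt(41)/15796 ≈ -1.8606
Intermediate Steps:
w(R, C) = sqrt(C**2 + R**2)
(w(-7 - 1*(-19), 15) - 29409)/(-24593 + (17922 + 22467)) = (sqrt(15**2 + (-7 - 1*(-19))**2) - 29409)/(-24593 + (17922 + 22467)) = (sqrt(225 + (-7 + 19)**2) - 29409)/(-24593 + 40389) = (sqrt(225 + 12**2) - 29409)/15796 = (sqrt(225 + 144) - 29409)*(1/15796) = (sqrt(369) - 29409)*(1/15796) = (3*sqrt(41) - 29409)*(1/15796) = (-29409 + 3*sqrt(41))*(1/15796) = -29409/15796 + 3*sqrt(41)/15796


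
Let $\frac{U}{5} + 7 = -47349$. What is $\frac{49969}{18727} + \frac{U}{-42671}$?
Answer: $\frac{6566406259}{799099817} \approx 8.2173$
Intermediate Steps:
$U = -236780$ ($U = -35 + 5 \left(-47349\right) = -35 - 236745 = -236780$)
$\frac{49969}{18727} + \frac{U}{-42671} = \frac{49969}{18727} - \frac{236780}{-42671} = 49969 \cdot \frac{1}{18727} - - \frac{236780}{42671} = \frac{49969}{18727} + \frac{236780}{42671} = \frac{6566406259}{799099817}$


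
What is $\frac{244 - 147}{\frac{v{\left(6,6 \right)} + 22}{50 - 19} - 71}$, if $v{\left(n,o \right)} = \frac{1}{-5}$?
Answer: $- \frac{15035}{10896} \approx -1.3799$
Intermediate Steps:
$v{\left(n,o \right)} = - \frac{1}{5}$
$\frac{244 - 147}{\frac{v{\left(6,6 \right)} + 22}{50 - 19} - 71} = \frac{244 - 147}{\frac{- \frac{1}{5} + 22}{50 - 19} - 71} = \frac{1}{\frac{109}{5 \cdot 31} - 71} \cdot 97 = \frac{1}{\frac{109}{5} \cdot \frac{1}{31} - 71} \cdot 97 = \frac{1}{\frac{109}{155} - 71} \cdot 97 = \frac{1}{- \frac{10896}{155}} \cdot 97 = \left(- \frac{155}{10896}\right) 97 = - \frac{15035}{10896}$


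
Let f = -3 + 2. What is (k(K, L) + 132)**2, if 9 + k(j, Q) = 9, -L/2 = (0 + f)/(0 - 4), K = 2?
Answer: 17424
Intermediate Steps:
f = -1
L = -1/2 (L = -2*(0 - 1)/(0 - 4) = -(-2)/(-4) = -(-2)*(-1)/4 = -2*1/4 = -1/2 ≈ -0.50000)
k(j, Q) = 0 (k(j, Q) = -9 + 9 = 0)
(k(K, L) + 132)**2 = (0 + 132)**2 = 132**2 = 17424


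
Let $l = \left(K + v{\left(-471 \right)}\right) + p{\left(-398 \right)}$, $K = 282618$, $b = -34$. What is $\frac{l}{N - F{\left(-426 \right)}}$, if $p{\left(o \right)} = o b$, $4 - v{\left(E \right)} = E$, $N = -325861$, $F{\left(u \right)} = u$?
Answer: $- \frac{59325}{65087} \approx -0.91147$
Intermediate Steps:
$v{\left(E \right)} = 4 - E$
$p{\left(o \right)} = - 34 o$ ($p{\left(o \right)} = o \left(-34\right) = - 34 o$)
$l = 296625$ ($l = \left(282618 + \left(4 - -471\right)\right) - -13532 = \left(282618 + \left(4 + 471\right)\right) + 13532 = \left(282618 + 475\right) + 13532 = 283093 + 13532 = 296625$)
$\frac{l}{N - F{\left(-426 \right)}} = \frac{296625}{-325861 - -426} = \frac{296625}{-325861 + 426} = \frac{296625}{-325435} = 296625 \left(- \frac{1}{325435}\right) = - \frac{59325}{65087}$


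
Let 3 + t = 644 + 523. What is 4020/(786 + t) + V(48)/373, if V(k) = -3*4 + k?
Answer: 52322/24245 ≈ 2.1581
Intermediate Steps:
t = 1164 (t = -3 + (644 + 523) = -3 + 1167 = 1164)
V(k) = -12 + k
4020/(786 + t) + V(48)/373 = 4020/(786 + 1164) + (-12 + 48)/373 = 4020/1950 + 36*(1/373) = 4020*(1/1950) + 36/373 = 134/65 + 36/373 = 52322/24245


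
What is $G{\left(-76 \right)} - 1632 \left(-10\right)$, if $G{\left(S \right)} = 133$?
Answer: $16453$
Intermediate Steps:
$G{\left(-76 \right)} - 1632 \left(-10\right) = 133 - 1632 \left(-10\right) = 133 - -16320 = 133 + 16320 = 16453$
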